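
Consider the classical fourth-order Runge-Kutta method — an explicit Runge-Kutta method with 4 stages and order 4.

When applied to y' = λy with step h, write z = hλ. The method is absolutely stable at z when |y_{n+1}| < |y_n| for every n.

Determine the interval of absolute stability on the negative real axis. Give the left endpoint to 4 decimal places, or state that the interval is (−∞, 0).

Test eqn y'=λy, z=hλ:
  order 4, 4-stage ⇒ R(z)=1+z+z^2/2+z^3/6+z^4/24
  (e.g. R(-1.2)=0.31840, |R|=0.31840)

Find x<0 with |R(x)|<1.
x=-1.2: |R|=0.3184
|R(-1.74)|=0.2777 |R(-0.99)|=0.3784 |R(-0.82)|=0.4431
Bisect:
  x_lo=-3.3392 |R|=2.2107  x_hi=-0.0586 |R|=0.9431
  mid=-1.69890 |R|=0.27409 →hi
  mid=-2.51904 |R|=0.66738 →hi
  mid=-2.92911 |R|=1.23938 →lo
  mid=-2.72408 |R|=0.91156 →hi
  mid=-2.82659 |R|=1.06407 →lo
  mid=-2.77533 |R|=0.98509 →hi
  mid=-2.80096 |R|=1.02388 →lo
  mid=-2.78815 |R|=1.00431 →lo
  ...
  [-2.78535,-2.78515] ⇒ x*=-2.7853
So |R|<1 on (-2.7853, 0).

z∈(-2.7853,0).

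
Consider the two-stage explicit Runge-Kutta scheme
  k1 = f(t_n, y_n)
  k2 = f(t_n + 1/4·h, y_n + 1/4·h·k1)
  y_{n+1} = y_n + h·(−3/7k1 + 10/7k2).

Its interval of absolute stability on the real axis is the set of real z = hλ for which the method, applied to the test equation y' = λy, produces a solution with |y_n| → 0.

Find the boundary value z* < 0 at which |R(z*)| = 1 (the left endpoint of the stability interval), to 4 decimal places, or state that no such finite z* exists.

left endpoint -2.8000.

On y'=λy, z=hλ:
  k1=λy_n ⇒ h·k1=z·y_n;  k2=λ(1+1/4z)y_n ⇒ h·k2=z(1+1/4z)y_n
  y_{n+1}/y_n = 1 − 3/7z + 10/7z(1+1/4z) = 1 + z + 5/14z²
  R(z) = 1 + z + 5/14z².

Find x<0 with |R(x)|<1.
x=-1.54: |R|=0.3070
R=1: x+5/14x²=0 ⇒ x=−14/5=-2.8000; min R=1−1/(4·5/14)=0.3000>−1
Confirm numerically:
  x=-2.487: |R|=0.72199 <1
  x=-1.370: |R|=0.30032 <1
  x=-1.205: |R|=0.31358 <1
  x=-3.164: |R|=1.41132 >1
  x=-3.124: |R|=1.36149 >1
  x=-2.970: |R|=1.18032 >1
So |R|<1 on (-2.8000, 0).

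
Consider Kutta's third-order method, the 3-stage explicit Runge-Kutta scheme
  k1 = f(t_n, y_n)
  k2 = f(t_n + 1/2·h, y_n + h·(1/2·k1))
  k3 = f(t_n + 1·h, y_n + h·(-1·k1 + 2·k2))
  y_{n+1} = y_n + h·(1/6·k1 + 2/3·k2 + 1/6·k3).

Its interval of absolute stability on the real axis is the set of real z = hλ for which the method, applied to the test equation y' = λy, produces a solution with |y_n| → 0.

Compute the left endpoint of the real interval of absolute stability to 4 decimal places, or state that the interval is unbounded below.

z* = -2.5127.

Test eqn y'=λy, z=hλ:
  order 3, 3-stage ⇒ R(z)=1+z+z^2/2+z^3/6
  (e.g. R(-1.71)=-0.08132, |R|=0.08132)

Find x<0 with |R(x)|<1.
x=-1.71: |R|=0.0813
|R(-2.83)|=1.6031 |R(-1.73)|=0.0965 |R(-1.69)|=0.0664
Bisect:
  x_lo=-3.2406 |R|=2.6617  x_hi=-0.1048 |R|=0.9005
  mid=-1.67269 |R|=0.05375 →hi
  mid=-2.45665 |R|=0.91011 →hi
  mid=-2.84862 |R|=1.64389 →lo
  mid=-2.65263 |R|=1.24526 →lo
  mid=-2.55464 |R|=1.07022 →lo
  mid=-2.50564 |R|=0.98836 →hi
  mid=-2.53014 |R|=1.02883 →lo
  mid=-2.51789 |R|=1.00848 →lo
  mid=-2.51177 |R|=0.99839 →hi
  ...
  [-2.51292,-2.51272] ⇒ x*=-2.5127
Interval (-2.5127, 0).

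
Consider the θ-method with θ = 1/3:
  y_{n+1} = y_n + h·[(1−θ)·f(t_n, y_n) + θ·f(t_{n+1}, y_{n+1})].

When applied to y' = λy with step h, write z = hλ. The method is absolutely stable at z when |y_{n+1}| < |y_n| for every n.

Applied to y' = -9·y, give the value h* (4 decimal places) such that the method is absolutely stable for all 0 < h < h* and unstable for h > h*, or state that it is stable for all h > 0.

Test eqn y'=λy, z=hλ:
  y_{n+1} = y_n + z·[2/3·y_n + 1/3·y_{n+1}] ⇒ (1 − 1/3z)y_{n+1} = (1 + 2/3z)y_n
  R(z) = (1 + 2/3z)/(1 − 1/3z).

Boundary: |R(x)|=1, x<0.
x=-0.89: |R|=0.3136
R=−1: 1+2/3x = −1+1/3x ⇒ -1/3x=2 ⇒ x=2/(-1/3)=-6.0000
Confirm numerically:
  x=-5.174: |R|=0.89895 <1
  x=-4.637: |R|=0.82153 <1
  x=-4.169: |R|=0.74459 <1
  x=-6.395: |R|=1.04204 >1
  x=-6.243: |R|=1.02629 >1
So |R|<1 on (-6.0000, 0).

(-6.0000,0); λ=-9 ⇒ h* = (6)/9 = 0.6667.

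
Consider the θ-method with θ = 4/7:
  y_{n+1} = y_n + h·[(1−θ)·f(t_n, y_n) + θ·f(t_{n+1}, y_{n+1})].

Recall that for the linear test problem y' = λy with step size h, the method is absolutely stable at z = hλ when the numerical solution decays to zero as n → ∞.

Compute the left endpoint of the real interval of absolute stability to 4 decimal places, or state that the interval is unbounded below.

unbounded; (−∞, 0).

On y'=λy, z=hλ:
  y_{n+1} = y_n + z·[3/7·y_n + 4/7·y_{n+1}] ⇒ (1 − 4/7z)y_{n+1} = (1 + 3/7z)y_n
  ⇒ R(z) = (1 + 3/7z)/(1 − 4/7z).

Find x<0 with |R(x)|<1.
x=-1.42: |R|=0.2161
x=-2: |R|=0.0667
x=-10: |R|=0.4894
x=-100: |R|=0.7199
θ=4/7≥1/2 ⇒ |1+3/7x|<|1−4/7x| ∀x<0 ⇒ stable on all of ℝ⁻.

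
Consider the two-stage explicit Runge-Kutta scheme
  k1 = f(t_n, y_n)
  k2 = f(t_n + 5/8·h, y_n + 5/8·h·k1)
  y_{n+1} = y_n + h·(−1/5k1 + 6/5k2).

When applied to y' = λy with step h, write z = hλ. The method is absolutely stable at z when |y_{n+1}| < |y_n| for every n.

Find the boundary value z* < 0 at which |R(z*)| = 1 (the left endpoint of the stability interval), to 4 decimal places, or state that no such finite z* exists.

With y'=λy (z=hλ):
  k1=λy_n ⇒ h·k1=z·y_n;  k2=λ(1+5/8z)y_n ⇒ h·k2=z(1+5/8z)y_n
  y_{n+1}/y_n = 1 − 1/5z + 6/5z(1+5/8z) = 1 + z + 3/4z²
  R(z) = 1 + z + 3/4z².

Solve |R(x)|<1 on ℝ⁻.
x=-0.95: |R|=0.7269
R=1: x+3/4x²=0 ⇒ x=−4/3=-1.3333; min R=1−1/(4·3/4)=0.6667>−1
Confirm numerically:
  x=-1.144: |R|=0.83755 <1
  x=-0.906: |R|=0.70963 <1
  x=-0.775: |R|=0.67547 <1
  x=-1.636: |R|=1.37137 >1
  x=-1.574: |R|=1.28411 >1
  x=-1.372: |R|=1.03979 >1
Interval (-1.3333, 0).

left endpoint -1.3333.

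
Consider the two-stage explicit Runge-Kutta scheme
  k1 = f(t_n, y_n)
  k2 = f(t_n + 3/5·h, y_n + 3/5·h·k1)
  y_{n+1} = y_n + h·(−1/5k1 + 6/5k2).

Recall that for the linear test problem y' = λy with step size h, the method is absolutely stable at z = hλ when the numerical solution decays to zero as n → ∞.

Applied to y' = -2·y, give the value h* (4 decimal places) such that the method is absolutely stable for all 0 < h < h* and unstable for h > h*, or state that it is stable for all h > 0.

Set f=λy, z=hλ:
  k1=λy_n ⇒ h·k1=z·y_n;  k2=λ(1+3/5z)y_n ⇒ h·k2=z(1+3/5z)y_n
  y_{n+1}/y_n = 1 − 1/5z + 6/5z(1+3/5z) = 1 + z + 18/25z²
  so R(z) = 1 + z + 18/25z².

Solve |R(x)|<1 on ℝ⁻.
x=-0.53: |R|=0.6722
R=1: x+18/25x²=0 ⇒ x=−25/18=-1.3889; min R=1−1/(4·18/25)=0.6528>−1
Confirm numerically:
  x=-1.226: |R|=0.85621 <1
  x=-1.048: |R|=0.74278 <1
  x=-1.026: |R|=0.73193 <1
  x=-1.777: |R|=1.49656 >1
  x=-1.766: |R|=1.47950 >1
So |R|<1 on (-1.3889, 0).

(-1.3889,0); λ=-2 ⇒ h* = (25/18)/2 = 0.6944.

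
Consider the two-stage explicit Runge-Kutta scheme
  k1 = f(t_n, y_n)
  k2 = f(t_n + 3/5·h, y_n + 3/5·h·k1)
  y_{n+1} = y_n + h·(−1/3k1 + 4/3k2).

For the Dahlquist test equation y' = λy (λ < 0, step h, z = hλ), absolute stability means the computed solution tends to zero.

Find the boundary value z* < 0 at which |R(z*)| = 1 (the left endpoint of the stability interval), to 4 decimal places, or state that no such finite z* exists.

z* = -1.2500.

On y'=λy, z=hλ:
  k1=λy_n ⇒ h·k1=z·y_n;  k2=λ(1+3/5z)y_n ⇒ h·k2=z(1+3/5z)y_n
  y_{n+1}/y_n = 1 − 1/3z + 4/3z(1+3/5z) = 1 + z + 4/5z²
  so R(z) = 1 + z + 4/5z².

Solve |R(x)|<1 on ℝ⁻.
x=-0.5: |R|=0.7000
R=1: x+4/5x²=0 ⇒ x=−5/4=-1.2500; min R=1−1/(4·4/5)=0.6875>−1
Confirm numerically:
  x=-0.849: |R|=0.72764 <1
  x=-0.687: |R|=0.69058 <1
  x=-0.676: |R|=0.68958 <1
  x=-1.390: |R|=1.15568 >1
  x=-1.322: |R|=1.07615 >1
So |R|<1 on (-1.2500, 0).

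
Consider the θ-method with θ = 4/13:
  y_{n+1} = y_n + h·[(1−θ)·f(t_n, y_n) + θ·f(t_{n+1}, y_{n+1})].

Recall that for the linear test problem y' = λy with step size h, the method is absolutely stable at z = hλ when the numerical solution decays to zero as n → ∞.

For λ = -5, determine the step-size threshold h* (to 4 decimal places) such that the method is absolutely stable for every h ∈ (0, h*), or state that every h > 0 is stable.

Set f=λy, z=hλ:
  y_{n+1} = y_n + z·[9/13·y_n + 4/13·y_{n+1}] ⇒ (1 − 4/13z)y_{n+1} = (1 + 9/13z)y_n
  so R(z) = (1 + 9/13z)/(1 − 4/13z).

Need |R(x)|<1, x<0.
x=-0.69: |R|=0.4308
R=−1: 1+9/13x = −1+4/13x ⇒ -5/13x=2 ⇒ x=2/(-5/13)=-5.2000
Confirm numerically:
  x=-5.063: |R|=0.97940 <1
  x=-2.734: |R|=0.48488 <1
  x=-2.119: |R|=0.28269 <1
  x=-5.693: |R|=1.06891 >1
  x=-5.510: |R|=1.04424 >1
So |R|<1 on (-5.2000, 0).

(-5.2000,0); λ=-5 ⇒ h* = (26/5)/5 = 1.0400.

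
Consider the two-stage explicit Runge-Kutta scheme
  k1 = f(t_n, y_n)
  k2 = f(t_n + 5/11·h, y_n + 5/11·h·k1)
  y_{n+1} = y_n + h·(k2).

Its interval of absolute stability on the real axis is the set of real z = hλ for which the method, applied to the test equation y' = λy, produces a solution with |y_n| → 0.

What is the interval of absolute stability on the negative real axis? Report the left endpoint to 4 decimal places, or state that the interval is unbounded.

(-2.2000, 0).

On y'=λy, z=hλ:
  k1=λy_n ⇒ h·k1=z·y_n;  k2=λ(1+5/11z)y_n ⇒ h·k2=z(1+5/11z)y_n
  y_{n+1}/y_n = 1 + z(1+5/11z) = 1 + z + 5/11z²
  Hence R(z) = 1 + z + 5/11z².

Boundary: |R(x)|=1, x<0.
x=-0.95: |R|=0.4602
R=1: x+5/11x²=0 ⇒ x=−11/5=-2.2000; min R=1−1/(4·5/11)=0.4500>−1
Confirm numerically:
  x=-1.812: |R|=0.68043 <1
  x=-1.516: |R|=0.52866 <1
  x=-0.940: |R|=0.46164 <1
  x=-2.779: |R|=1.73138 >1
  x=-2.549: |R|=1.40436 >1
  x=-2.493: |R|=1.33202 >1
Stable set (-2.2000, 0).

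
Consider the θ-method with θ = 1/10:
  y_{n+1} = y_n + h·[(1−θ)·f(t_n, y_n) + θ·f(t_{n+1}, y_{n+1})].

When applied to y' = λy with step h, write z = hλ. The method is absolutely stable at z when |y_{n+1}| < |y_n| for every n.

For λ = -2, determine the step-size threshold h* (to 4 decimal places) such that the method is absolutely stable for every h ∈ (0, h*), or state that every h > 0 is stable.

(-2.5000,0); λ=-2 ⇒ h* = (5/2)/2 = 1.2500.

On y'=λy, z=hλ:
  y_{n+1} = y_n + z·[9/10·y_n + 1/10·y_{n+1}] ⇒ (1 − 1/10z)y_{n+1} = (1 + 9/10z)y_n
  Hence R(z) = (1 + 9/10z)/(1 − 1/10z).

Boundary: |R(x)|=1, x<0.
x=-0.69: |R|=0.3545
R=−1: 1+9/10x = −1+1/10x ⇒ -4/5x=2 ⇒ x=2/(-4/5)=-2.5000
Confirm numerically:
  x=-2.322: |R|=0.88443 <1
  x=-1.621: |R|=0.39489 <1
  x=-1.221: |R|=0.08814 <1
  x=-3.060: |R|=1.34303 >1
  x=-2.658: |R|=1.09986 >1
  x=-2.574: |R|=1.04708 >1
Stable set (-2.5000, 0).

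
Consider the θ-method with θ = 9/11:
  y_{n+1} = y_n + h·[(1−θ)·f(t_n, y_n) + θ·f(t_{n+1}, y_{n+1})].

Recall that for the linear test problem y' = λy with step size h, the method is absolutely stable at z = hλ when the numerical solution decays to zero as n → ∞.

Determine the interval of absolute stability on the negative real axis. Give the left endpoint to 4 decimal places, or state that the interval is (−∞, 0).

unbounded; (−∞, 0).

With y'=λy (z=hλ):
  y_{n+1} = y_n + z·[2/11·y_n + 9/11·y_{n+1}] ⇒ (1 − 9/11z)y_{n+1} = (1 + 2/11z)y_n
  so R(z) = (1 + 2/11z)/(1 − 9/11z).

Find x<0 with |R(x)|<1.
x=-0.89: |R|=0.4850
x=-2: |R|=0.2414
x=-10: |R|=0.0891
x=-100: |R|=0.2075
θ=9/11≥1/2 ⇒ |1+2/11x|<|1−9/11x| ∀x<0 ⇒ interval (−∞,0).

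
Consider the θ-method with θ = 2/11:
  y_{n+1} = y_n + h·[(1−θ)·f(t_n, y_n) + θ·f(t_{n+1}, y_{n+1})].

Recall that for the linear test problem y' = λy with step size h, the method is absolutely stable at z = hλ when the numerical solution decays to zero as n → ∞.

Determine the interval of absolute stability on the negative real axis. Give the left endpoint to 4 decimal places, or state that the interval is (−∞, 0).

Test eqn y'=λy, z=hλ:
  y_{n+1} = y_n + z·[9/11·y_n + 2/11·y_{n+1}] ⇒ (1 − 2/11z)y_{n+1} = (1 + 9/11z)y_n
  so R(z) = (1 + 9/11z)/(1 − 2/11z).

Need |R(x)|<1, x<0.
x=-0.46: |R|=0.5755
R=−1: 1+9/11x = −1+2/11x ⇒ -7/11x=2 ⇒ x=2/(-7/11)=-3.1429
Confirm numerically:
  x=-2.440: |R|=0.69018 <1
  x=-2.354: |R|=0.64846 <1
  x=-2.085: |R|=0.51187 <1
  x=-1.900: |R|=0.41216 <1
  x=-3.321: |R|=1.07068 >1
  x=-3.280: |R|=1.05467 >1
  x=-3.219: |R|=1.03057 >1
So |R|<1 on (-3.1429, 0).

(-3.1429, 0).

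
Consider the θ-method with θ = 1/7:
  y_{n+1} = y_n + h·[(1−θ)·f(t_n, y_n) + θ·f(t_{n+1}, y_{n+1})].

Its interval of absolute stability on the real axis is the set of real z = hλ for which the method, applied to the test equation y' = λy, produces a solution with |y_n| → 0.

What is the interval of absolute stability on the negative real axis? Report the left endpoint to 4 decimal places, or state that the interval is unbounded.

z∈(-2.8000,0).

On y'=λy, z=hλ:
  y_{n+1} = y_n + z·[6/7·y_n + 1/7·y_{n+1}] ⇒ (1 − 1/7z)y_{n+1} = (1 + 6/7z)y_n
  ⇒ R(z) = (1 + 6/7z)/(1 − 1/7z).

Need |R(x)|<1, x<0.
x=-0.32: |R|=0.6940
R=−1: 1+6/7x = −1+1/7x ⇒ -5/7x=2 ⇒ x=2/(-5/7)=-2.8000
Confirm numerically:
  x=-2.557: |R|=0.87287 <1
  x=-1.835: |R|=0.45388 <1
  x=-1.182: |R|=0.01124 <1
  x=-3.333: |R|=1.25791 >1
  x=-3.049: |R|=1.12389 >1
Stable set (-2.8000, 0).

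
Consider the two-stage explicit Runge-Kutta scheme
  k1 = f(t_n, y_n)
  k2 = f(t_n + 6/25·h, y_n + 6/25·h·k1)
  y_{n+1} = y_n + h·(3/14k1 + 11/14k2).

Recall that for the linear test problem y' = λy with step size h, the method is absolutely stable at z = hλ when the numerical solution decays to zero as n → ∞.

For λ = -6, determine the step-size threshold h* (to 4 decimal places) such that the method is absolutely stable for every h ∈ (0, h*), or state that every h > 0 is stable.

(-5.3030,0); λ=-6 ⇒ h* = (175/33)/6 = 0.8838.

On y'=λy, z=hλ:
  k1=λy_n ⇒ h·k1=z·y_n;  k2=λ(1+6/25z)y_n ⇒ h·k2=z(1+6/25z)y_n
  y_{n+1}/y_n = 1 + 3/14z + 11/14z(1+6/25z) = 1 + z + 33/175z²
  ⇒ R(z) = 1 + z + 33/175z².

Solve |R(x)|<1 on ℝ⁻.
x=-1.79: |R|=0.1858
R=1: x+33/175x²=0 ⇒ x=−175/33=-5.3030; min R=1−1/(4·33/175)=-0.3258>−1
Confirm numerically:
  x=-3.097: |R|=0.28833 <1
  x=-3.077: |R|=0.29162 <1
  x=-2.704: |R|=0.32524 <1
  x=-5.733: |R|=1.46483 >1
  x=-5.659: |R|=1.37986 >1
Interval (-5.3030, 0).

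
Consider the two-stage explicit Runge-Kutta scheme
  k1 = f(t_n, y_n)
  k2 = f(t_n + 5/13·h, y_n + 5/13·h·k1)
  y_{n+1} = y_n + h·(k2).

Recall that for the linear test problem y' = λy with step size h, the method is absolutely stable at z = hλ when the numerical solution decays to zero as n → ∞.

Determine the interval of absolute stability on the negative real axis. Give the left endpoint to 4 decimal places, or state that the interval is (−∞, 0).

(-2.6000, 0).

With y'=λy (z=hλ):
  k1=λy_n ⇒ h·k1=z·y_n;  k2=λ(1+5/13z)y_n ⇒ h·k2=z(1+5/13z)y_n
  y_{n+1}/y_n = 1 + z(1+5/13z) = 1 + z + 5/13z²
  R(z) = 1 + z + 5/13z².

Boundary: |R(x)|=1, x<0.
x=-1.53: |R|=0.3703
R=1: x+5/13x²=0 ⇒ x=−13/5=-2.6000; min R=1−1/(4·5/13)=0.3500>−1
Confirm numerically:
  x=-2.503: |R|=0.90662 <1
  x=-2.397: |R|=0.81285 <1
  x=-1.674: |R|=0.40380 <1
  x=-1.386: |R|=0.35284 <1
  x=-3.166: |R|=1.68921 >1
  x=-2.848: |R|=1.27166 >1
Stable set (-2.6000, 0).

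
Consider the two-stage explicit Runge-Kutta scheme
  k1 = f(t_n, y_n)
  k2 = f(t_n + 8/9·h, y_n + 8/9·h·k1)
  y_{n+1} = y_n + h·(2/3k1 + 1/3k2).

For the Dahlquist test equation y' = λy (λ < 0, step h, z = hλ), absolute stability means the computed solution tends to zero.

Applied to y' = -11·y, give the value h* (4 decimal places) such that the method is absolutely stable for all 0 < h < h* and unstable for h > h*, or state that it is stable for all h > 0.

(-3.3750,0); λ=-11 ⇒ h* = (27/8)/11 = 0.3068.

On y'=λy, z=hλ:
  k1=λy_n ⇒ h·k1=z·y_n;  k2=λ(1+8/9z)y_n ⇒ h·k2=z(1+8/9z)y_n
  y_{n+1}/y_n = 1 + 2/3z + 1/3z(1+8/9z) = 1 + z + 8/27z²
  ⇒ R(z) = 1 + z + 8/27z².

Find x<0 with |R(x)|<1.
x=-1.15: |R|=0.2419
R=1: x+8/27x²=0 ⇒ x=−27/8=-3.3750; min R=1−1/(4·8/27)=0.1562>−1
Confirm numerically:
  x=-3.295: |R|=0.92190 <1
  x=-2.677: |R|=0.44636 <1
  x=-1.702: |R|=0.15631 <1
  x=-1.376: |R|=0.18500 <1
  x=-3.916: |R|=1.62772 >1
  x=-3.879: |R|=1.57926 >1
  x=-3.835: |R|=1.52270 >1
So |R|<1 on (-3.3750, 0).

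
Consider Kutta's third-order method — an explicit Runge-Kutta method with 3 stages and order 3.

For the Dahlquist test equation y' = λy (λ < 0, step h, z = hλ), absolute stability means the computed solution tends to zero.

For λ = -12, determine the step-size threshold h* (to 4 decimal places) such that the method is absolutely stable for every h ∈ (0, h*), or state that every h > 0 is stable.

(-2.5127,0); λ=-12 ⇒ h* = 0.2094.

On y'=λy, z=hλ:
  order 3, 3-stage ⇒ R(z)=1+z+z^2/2+z^3/6
  (e.g. R(-1.29)=0.18427, |R|=0.18427)

Need |R(x)|<1, x<0.
x=-1.29: |R|=0.1843
|R(-2.71)|=1.3550 |R(-1.78)|=0.1358 |R(-1.72)|=0.0889
Bisect:
  x_lo=-3.2622 |R|=2.7273  x_hi=-0.3449 |R|=0.7077
  mid=-1.80357 |R|=0.15493 →hi
  mid=-2.53289 |R|=1.03344 →lo
  mid=-2.16823 |R|=0.51651 →hi
  mid=-2.35056 |R|=0.75252 →hi
  mid=-2.44173 |R|=0.88699 →hi
  mid=-2.48731 |R|=0.95867 →hi
  mid=-2.51010 |R|=0.99566 →hi
  mid=-2.52150 |R|=1.01445 →lo
  ...
  [-2.51277,-2.51260] ⇒ x*=-2.5127
Stable set (-2.5127, 0).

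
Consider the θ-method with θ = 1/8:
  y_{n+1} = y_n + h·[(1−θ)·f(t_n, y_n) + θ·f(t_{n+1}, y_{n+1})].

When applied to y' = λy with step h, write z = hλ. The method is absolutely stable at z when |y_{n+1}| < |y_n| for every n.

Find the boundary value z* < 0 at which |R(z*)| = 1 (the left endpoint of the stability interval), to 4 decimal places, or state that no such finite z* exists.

With y'=λy (z=hλ):
  y_{n+1} = y_n + z·[7/8·y_n + 1/8·y_{n+1}] ⇒ (1 − 1/8z)y_{n+1} = (1 + 7/8z)y_n
  so R(z) = (1 + 7/8z)/(1 − 1/8z).

Solve |R(x)|<1 on ℝ⁻.
x=-1.68: |R|=0.3884
R=−1: 1+7/8x = −1+1/8x ⇒ -3/4x=2 ⇒ x=2/(-3/4)=-2.6667
Confirm numerically:
  x=-1.577: |R|=0.31732 <1
  x=-1.563: |R|=0.30754 <1
  x=-1.237: |R|=0.07134 <1
  x=-1.177: |R|=0.02604 <1
  x=-3.135: |R|=1.25236 >1
  x=-3.037: |R|=1.20132 >1
  x=-2.886: |R|=1.12089 >1
Interval (-2.6667, 0).

z* = -2.6667.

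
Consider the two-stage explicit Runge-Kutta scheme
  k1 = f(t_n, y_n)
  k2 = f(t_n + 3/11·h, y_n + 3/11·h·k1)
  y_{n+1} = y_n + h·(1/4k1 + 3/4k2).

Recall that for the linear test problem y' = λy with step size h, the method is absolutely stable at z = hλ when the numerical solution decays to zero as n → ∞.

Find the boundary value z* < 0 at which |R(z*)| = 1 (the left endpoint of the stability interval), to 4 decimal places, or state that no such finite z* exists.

Test eqn y'=λy, z=hλ:
  k1=λy_n ⇒ h·k1=z·y_n;  k2=λ(1+3/11z)y_n ⇒ h·k2=z(1+3/11z)y_n
  y_{n+1}/y_n = 1 + 1/4z + 3/4z(1+3/11z) = 1 + z + 9/44z²
  Hence R(z) = 1 + z + 9/44z².

Solve |R(x)|<1 on ℝ⁻.
x=-1.01: |R|=0.1987
R=1: x+9/44x²=0 ⇒ x=−44/9=-4.8889; min R=1−1/(4·9/44)=-0.2222>−1
Confirm numerically:
  x=-4.645: |R|=0.76828 <1
  x=-2.641: |R|=0.21432 <1
  x=-2.516: |R|=0.22117 <1
  x=-2.001: |R|=0.18200 <1
  x=-5.215: |R|=1.34786 >1
  x=-4.969: |R|=1.08142 >1
Stable set (-4.8889, 0).

left endpoint -4.8889.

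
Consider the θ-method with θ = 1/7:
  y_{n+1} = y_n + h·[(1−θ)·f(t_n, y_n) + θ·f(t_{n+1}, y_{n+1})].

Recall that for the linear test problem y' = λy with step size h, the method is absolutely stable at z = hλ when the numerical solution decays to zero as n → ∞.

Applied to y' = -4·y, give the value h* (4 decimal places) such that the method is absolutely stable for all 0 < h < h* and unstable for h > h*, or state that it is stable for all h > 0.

(-2.8000,0); λ=-4 ⇒ h* = (14/5)/4 = 0.7000.

Test eqn y'=λy, z=hλ:
  y_{n+1} = y_n + z·[6/7·y_n + 1/7·y_{n+1}] ⇒ (1 − 1/7z)y_{n+1} = (1 + 6/7z)y_n
  ⇒ R(z) = (1 + 6/7z)/(1 − 1/7z).

Boundary: |R(x)|=1, x<0.
x=-1.05: |R|=0.0870
R=−1: 1+6/7x = −1+1/7x ⇒ -5/7x=2 ⇒ x=2/(-5/7)=-2.8000
Confirm numerically:
  x=-2.264: |R|=0.71071 <1
  x=-1.859: |R|=0.46890 <1
  x=-1.772: |R|=0.41404 <1
  x=-3.212: |R|=1.20172 >1
  x=-3.204: |R|=1.19796 >1
Stable set (-2.8000, 0).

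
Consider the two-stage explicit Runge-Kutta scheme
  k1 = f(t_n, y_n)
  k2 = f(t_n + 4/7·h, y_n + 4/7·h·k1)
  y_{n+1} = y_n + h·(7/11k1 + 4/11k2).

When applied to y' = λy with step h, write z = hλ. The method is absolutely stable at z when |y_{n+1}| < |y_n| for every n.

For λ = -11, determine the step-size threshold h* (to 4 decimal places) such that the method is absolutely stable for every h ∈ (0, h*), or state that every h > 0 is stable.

(-4.8125,0); λ=-11 ⇒ h* = (77/16)/11 = 0.4375.

With y'=λy (z=hλ):
  k1=λy_n ⇒ h·k1=z·y_n;  k2=λ(1+4/7z)y_n ⇒ h·k2=z(1+4/7z)y_n
  y_{n+1}/y_n = 1 + 7/11z + 4/11z(1+4/7z) = 1 + z + 16/77z²
  Hence R(z) = 1 + z + 16/77z².

Need |R(x)|<1, x<0.
x=-1.48: |R|=0.0249
R=1: x+16/77x²=0 ⇒ x=−77/16=-4.8125; min R=1−1/(4·16/77)=-0.2031>−1
Confirm numerically:
  x=-3.909: |R|=0.26612 <1
  x=-3.793: |R|=0.19648 <1
  x=-3.427: |R|=0.01338 <1
  x=-2.139: |R|=0.18828 <1
  x=-5.235: |R|=1.45959 >1
  x=-5.146: |R|=1.35661 >1
  x=-4.993: |R|=1.18727 >1
Interval (-4.8125, 0).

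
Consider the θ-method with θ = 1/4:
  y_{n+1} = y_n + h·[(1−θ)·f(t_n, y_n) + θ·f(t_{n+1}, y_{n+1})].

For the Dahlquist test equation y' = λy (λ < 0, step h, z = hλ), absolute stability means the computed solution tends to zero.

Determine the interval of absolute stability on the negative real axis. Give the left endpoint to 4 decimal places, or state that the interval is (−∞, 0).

(-4.0000, 0).

With y'=λy (z=hλ):
  y_{n+1} = y_n + z·[3/4·y_n + 1/4·y_{n+1}] ⇒ (1 − 1/4z)y_{n+1} = (1 + 3/4z)y_n
  R(z) = (1 + 3/4z)/(1 − 1/4z).

Solve |R(x)|<1 on ℝ⁻.
x=-0.91: |R|=0.2587
R=−1: 1+3/4x = −1+1/4x ⇒ -1/2x=2 ⇒ x=2/(-1/2)=-4.0000
Confirm numerically:
  x=-2.972: |R|=0.70511 <1
  x=-2.286: |R|=0.45466 <1
  x=-1.918: |R|=0.29638 <1
  x=-4.336: |R|=1.08061 >1
  x=-4.103: |R|=1.02542 >1
Interval (-4.0000, 0).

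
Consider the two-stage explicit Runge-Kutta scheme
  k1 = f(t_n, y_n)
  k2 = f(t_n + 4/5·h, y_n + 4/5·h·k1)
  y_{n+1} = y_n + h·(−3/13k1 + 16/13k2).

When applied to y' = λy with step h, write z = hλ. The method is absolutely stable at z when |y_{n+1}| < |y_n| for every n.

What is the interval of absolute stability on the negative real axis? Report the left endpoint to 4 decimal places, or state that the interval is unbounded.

z∈(-1.0156,0).

On y'=λy, z=hλ:
  k1=λy_n ⇒ h·k1=z·y_n;  k2=λ(1+4/5z)y_n ⇒ h·k2=z(1+4/5z)y_n
  y_{n+1}/y_n = 1 − 3/13z + 16/13z(1+4/5z) = 1 + z + 64/65z²
  ⇒ R(z) = 1 + z + 64/65z².

Solve |R(x)|<1 on ℝ⁻.
x=-1.73: |R|=2.2169
R=1: x+64/65x²=0 ⇒ x=−65/64=-1.0156; min R=1−1/(4·64/65)=0.7461>−1
Confirm numerically:
  x=-0.959: |R|=0.94653 <1
  x=-0.892: |R|=0.89142 <1
  x=-0.649: |R|=0.76572 <1
  x=-0.562: |R|=0.74898 <1
  x=-1.537: |R|=1.78902 >1
  x=-1.430: |R|=1.58344 >1
  x=-1.119: |R|=1.11390 >1
Stable set (-1.0156, 0).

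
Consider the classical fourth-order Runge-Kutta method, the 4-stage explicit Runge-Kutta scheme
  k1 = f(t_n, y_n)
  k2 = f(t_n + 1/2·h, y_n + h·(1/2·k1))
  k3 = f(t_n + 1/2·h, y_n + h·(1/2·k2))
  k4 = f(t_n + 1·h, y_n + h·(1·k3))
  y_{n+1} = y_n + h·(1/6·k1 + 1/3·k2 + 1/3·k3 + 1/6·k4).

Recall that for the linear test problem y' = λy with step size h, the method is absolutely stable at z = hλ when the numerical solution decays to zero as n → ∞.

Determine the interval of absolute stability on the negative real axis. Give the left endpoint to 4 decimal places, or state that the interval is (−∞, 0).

Test eqn y'=λy, z=hλ:
  order 4, 4-stage ⇒ R(z)=1+z+z^2/2+z^3/6+z^4/24
  (e.g. R(-0.76)=0.46954, |R|=0.46954)

Boundary: |R(x)|=1, x<0.
x=-0.76: |R|=0.4695
|R(-3.11)|=1.6106 |R(-2.28)|=0.4698 |R(-1.03)|=0.3652
Bisect:
  x_lo=-3.3528 |R|=2.2515  x_hi=-0.3051 |R|=0.7370
  mid=-1.82897 |R|=0.29015 →hi
  mid=-2.59089 |R|=0.74433 →hi
  mid=-2.97184 |R|=1.31967 →lo
  mid=-2.78137 |R|=0.99409 →hi
  mid=-2.87660 |R|=1.14663 →lo
  mid=-2.82899 |R|=1.06790 →lo
  mid=-2.80518 |R|=1.03039 →lo
  mid=-2.79327 |R|=1.01209 →lo
  ...
  [-2.78546,-2.78527] ⇒ x*=-2.7853
Interval (-2.7853, 0).

(-2.7853, 0).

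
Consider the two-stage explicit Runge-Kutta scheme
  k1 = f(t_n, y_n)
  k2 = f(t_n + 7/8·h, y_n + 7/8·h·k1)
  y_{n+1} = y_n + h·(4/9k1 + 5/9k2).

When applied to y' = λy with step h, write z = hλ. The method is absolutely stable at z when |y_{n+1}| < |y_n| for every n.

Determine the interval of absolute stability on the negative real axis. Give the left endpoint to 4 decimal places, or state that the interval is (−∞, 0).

z∈(-2.0571,0).

Set f=λy, z=hλ:
  k1=λy_n ⇒ h·k1=z·y_n;  k2=λ(1+7/8z)y_n ⇒ h·k2=z(1+7/8z)y_n
  y_{n+1}/y_n = 1 + 4/9z + 5/9z(1+7/8z) = 1 + z + 35/72z²
  so R(z) = 1 + z + 35/72z².

Need |R(x)|<1, x<0.
x=-0.95: |R|=0.4887
R=1: x+35/72x²=0 ⇒ x=−72/35=-2.0571; min R=1−1/(4·35/72)=0.4857>−1
Confirm numerically:
  x=-1.782: |R|=0.76166 <1
  x=-1.492: |R|=0.59011 <1
  x=-1.292: |R|=0.51945 <1
  x=-0.942: |R|=0.48936 <1
  x=-2.638: |R|=1.74487 >1
  x=-2.428: |R|=1.43771 >1
Stable set (-2.0571, 0).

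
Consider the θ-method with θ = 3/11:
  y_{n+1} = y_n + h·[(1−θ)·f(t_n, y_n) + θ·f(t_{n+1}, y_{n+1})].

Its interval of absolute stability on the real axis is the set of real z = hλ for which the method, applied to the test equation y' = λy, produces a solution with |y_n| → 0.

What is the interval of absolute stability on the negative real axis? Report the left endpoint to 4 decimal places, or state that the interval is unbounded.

Set f=λy, z=hλ:
  y_{n+1} = y_n + z·[8/11·y_n + 3/11·y_{n+1}] ⇒ (1 − 3/11z)y_{n+1} = (1 + 8/11z)y_n
  R(z) = (1 + 8/11z)/(1 − 3/11z).

Find x<0 with |R(x)|<1.
x=-1.16: |R|=0.1188
R=−1: 1+8/11x = −1+3/11x ⇒ -5/11x=2 ⇒ x=2/(-5/11)=-4.4000
Confirm numerically:
  x=-3.493: |R|=0.78886 <1
  x=-2.921: |R|=0.62582 <1
  x=-2.723: |R|=0.56257 <1
  x=-2.485: |R|=0.48117 <1
  x=-4.756: |R|=1.07044 >1
  x=-4.488: |R|=1.01799 >1
Stable set (-4.4000, 0).

z∈(-4.4000,0).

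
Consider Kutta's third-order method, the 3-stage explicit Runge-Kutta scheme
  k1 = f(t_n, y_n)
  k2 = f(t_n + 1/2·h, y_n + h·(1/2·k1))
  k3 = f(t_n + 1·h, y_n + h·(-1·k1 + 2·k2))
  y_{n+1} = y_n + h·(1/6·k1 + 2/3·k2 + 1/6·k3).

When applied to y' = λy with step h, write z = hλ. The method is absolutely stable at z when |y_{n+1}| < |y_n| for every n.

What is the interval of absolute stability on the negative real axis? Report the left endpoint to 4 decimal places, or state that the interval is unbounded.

Test eqn y'=λy, z=hλ:
  order 3, 3-stage ⇒ R(z)=1+z+z^2/2+z^3/6
  (e.g. R(-1.34)=0.15678, |R|=0.15678)

Solve |R(x)|<1 on ℝ⁻.
x=-1.34: |R|=0.1568
|R(-2.47)|=0.9311 |R(-0.93)|=0.3684 |R(-0.52)|=0.5918
Bisect:
  x_lo=-3.2791 |R|=2.7793  x_hi=-0.2690 |R|=0.7639
  mid=-1.77408 |R|=0.13101 →hi
  mid=-2.52660 |R|=1.02292 →lo
  mid=-2.15034 |R|=0.49554 →hi
  mid=-2.33847 |R|=0.73554 →hi
  mid=-2.43253 |R|=0.87289 →hi
  mid=-2.47956 |R|=0.94627 →hi
  mid=-2.50308 |R|=0.98418 →hi
  mid=-2.51484 |R|=1.00344 →lo
  mid=-2.50896 |R|=0.99379 →hi
  mid=-2.51190 |R|=0.99861 →hi
  ...
  [-2.51282,-2.51263] ⇒ x*=-2.5127
Interval (-2.5127, 0).

z∈(-2.5127,0).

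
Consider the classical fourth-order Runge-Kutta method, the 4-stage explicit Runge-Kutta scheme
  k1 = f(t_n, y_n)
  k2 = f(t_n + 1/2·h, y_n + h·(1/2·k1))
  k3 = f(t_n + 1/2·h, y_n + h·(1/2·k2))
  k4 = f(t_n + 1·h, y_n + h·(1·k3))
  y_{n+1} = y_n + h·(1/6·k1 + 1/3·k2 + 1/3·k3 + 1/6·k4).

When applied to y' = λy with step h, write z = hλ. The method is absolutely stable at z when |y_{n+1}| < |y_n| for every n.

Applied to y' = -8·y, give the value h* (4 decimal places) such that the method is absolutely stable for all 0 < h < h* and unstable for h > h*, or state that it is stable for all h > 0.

(-2.7853,0); λ=-8 ⇒ h* = 0.3482.

With y'=λy (z=hλ):
  order 4, 4-stage ⇒ R(z)=1+z+z^2/2+z^3/6+z^4/24
  (e.g. R(-1.15)=0.33065, |R|=0.33065)

Solve |R(x)|<1 on ℝ⁻.
x=-1.15: |R|=0.3306
|R(-2.59)|=0.7433 |R(-2.32)|=0.4971 |R(-1.22)|=0.3139
Bisect:
  x_lo=-3.3361 |R|=2.2015  x_hi=-0.3260 |R|=0.7218
  mid=-1.83104 |R|=0.29052 →hi
  mid=-2.58355 |R|=0.73606 →hi
  mid=-2.95980 |R|=1.29660 →lo
  mid=-2.77168 |R|=0.97966 →hi
  mid=-2.86574 |R|=1.12822 →lo
  mid=-2.81871 |R|=1.05156 →lo
  mid=-2.79519 |R|=1.01503 →lo
  ...
  [-2.78545,-2.78527] ⇒ x*=-2.7853
Stable set (-2.7853, 0).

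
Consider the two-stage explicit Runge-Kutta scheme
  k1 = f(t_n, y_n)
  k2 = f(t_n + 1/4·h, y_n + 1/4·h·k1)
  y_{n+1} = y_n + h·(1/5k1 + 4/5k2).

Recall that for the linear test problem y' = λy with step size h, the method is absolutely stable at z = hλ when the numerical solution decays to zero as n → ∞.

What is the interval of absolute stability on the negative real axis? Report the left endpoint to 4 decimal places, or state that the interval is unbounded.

With y'=λy (z=hλ):
  k1=λy_n ⇒ h·k1=z·y_n;  k2=λ(1+1/4z)y_n ⇒ h·k2=z(1+1/4z)y_n
  y_{n+1}/y_n = 1 + 1/5z + 4/5z(1+1/4z) = 1 + z + 1/5z²
  R(z) = 1 + z + 1/5z².

Solve |R(x)|<1 on ℝ⁻.
x=-0.68: |R|=0.4125
R=1: x+1/5x²=0 ⇒ x=−5=-5.0000; min R=1−1/(4·1/5)=-0.2500>−1
Confirm numerically:
  x=-4.229: |R|=0.34789 <1
  x=-3.090: |R|=0.18038 <1
  x=-2.737: |R|=0.23877 <1
  x=-2.515: |R|=0.24996 <1
  x=-5.474: |R|=1.51894 >1
  x=-5.204: |R|=1.21232 >1
Interval (-5.0000, 0).

(-5.0000, 0).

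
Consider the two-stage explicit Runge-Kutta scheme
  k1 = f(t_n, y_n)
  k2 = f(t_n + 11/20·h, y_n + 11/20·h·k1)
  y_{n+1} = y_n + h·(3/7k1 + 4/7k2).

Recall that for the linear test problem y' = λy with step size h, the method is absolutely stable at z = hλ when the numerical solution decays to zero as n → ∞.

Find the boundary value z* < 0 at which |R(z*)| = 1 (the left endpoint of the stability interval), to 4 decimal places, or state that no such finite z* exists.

With y'=λy (z=hλ):
  k1=λy_n ⇒ h·k1=z·y_n;  k2=λ(1+11/20z)y_n ⇒ h·k2=z(1+11/20z)y_n
  y_{n+1}/y_n = 1 + 3/7z + 4/7z(1+11/20z) = 1 + z + 11/35z²
  so R(z) = 1 + z + 11/35z².

Find x<0 with |R(x)|<1.
x=-1.4: |R|=0.2160
R=1: x+11/35x²=0 ⇒ x=−35/11=-3.1818; min R=1−1/(4·11/35)=0.2045>−1
Confirm numerically:
  x=-3.098: |R|=0.91839 <1
  x=-2.662: |R|=0.56511 <1
  x=-1.570: |R|=0.20468 <1
  x=-3.596: |R|=1.46810 >1
  x=-3.453: |R|=1.29429 >1
So |R|<1 on (-3.1818, 0).

z* = -3.1818.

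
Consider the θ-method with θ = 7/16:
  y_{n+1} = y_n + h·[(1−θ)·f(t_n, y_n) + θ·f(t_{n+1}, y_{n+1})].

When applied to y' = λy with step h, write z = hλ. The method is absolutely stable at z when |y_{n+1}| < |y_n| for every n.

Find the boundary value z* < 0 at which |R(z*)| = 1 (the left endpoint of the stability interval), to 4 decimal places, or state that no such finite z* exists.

Test eqn y'=λy, z=hλ:
  y_{n+1} = y_n + z·[9/16·y_n + 7/16·y_{n+1}] ⇒ (1 − 7/16z)y_{n+1} = (1 + 9/16z)y_n
  ⇒ R(z) = (1 + 9/16z)/(1 − 7/16z).

Solve |R(x)|<1 on ℝ⁻.
x=-1.51: |R|=0.0907
R=−1: 1+9/16x = −1+7/16x ⇒ -1/8x=2 ⇒ x=2/(-1/8)=-16.0000
Confirm numerically:
  x=-15.790: |R|=0.99668 <1
  x=-15.581: |R|=0.99330 <1
  x=-8.652: |R|=0.80806 <1
  x=-16.555: |R|=1.00842 >1
  x=-16.417: |R|=1.00637 >1
Interval (-16.0000, 0).

z* = -16.0000.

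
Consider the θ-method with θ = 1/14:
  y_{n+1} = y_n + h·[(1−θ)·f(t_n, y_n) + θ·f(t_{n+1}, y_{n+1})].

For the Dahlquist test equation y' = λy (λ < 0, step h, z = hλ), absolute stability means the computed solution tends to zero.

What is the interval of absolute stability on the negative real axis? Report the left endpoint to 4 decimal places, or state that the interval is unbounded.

With y'=λy (z=hλ):
  y_{n+1} = y_n + z·[13/14·y_n + 1/14·y_{n+1}] ⇒ (1 − 1/14z)y_{n+1} = (1 + 13/14z)y_n
  Hence R(z) = (1 + 13/14z)/(1 − 1/14z).

Find x<0 with |R(x)|<1.
x=-0.61: |R|=0.4155
R=−1: 1+13/14x = −1+1/14x ⇒ -6/7x=2 ⇒ x=2/(-6/7)=-2.3333
Confirm numerically:
  x=-1.721: |R|=0.53260 <1
  x=-1.240: |R|=0.13911 <1
  x=-1.041: |R|=0.03105 <1
  x=-2.819: |R|=1.34651 >1
  x=-2.794: |R|=1.32917 >1
  x=-2.645: |R|=1.22469 >1
So |R|<1 on (-2.3333, 0).

(-2.3333, 0).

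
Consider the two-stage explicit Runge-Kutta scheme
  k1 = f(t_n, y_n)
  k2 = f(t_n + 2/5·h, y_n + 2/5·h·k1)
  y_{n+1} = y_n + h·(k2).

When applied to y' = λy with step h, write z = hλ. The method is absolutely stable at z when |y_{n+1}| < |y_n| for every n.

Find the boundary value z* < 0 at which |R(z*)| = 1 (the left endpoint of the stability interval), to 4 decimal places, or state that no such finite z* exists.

Set f=λy, z=hλ:
  k1=λy_n ⇒ h·k1=z·y_n;  k2=λ(1+2/5z)y_n ⇒ h·k2=z(1+2/5z)y_n
  y_{n+1}/y_n = 1 + z(1+2/5z) = 1 + z + 2/5z²
  Hence R(z) = 1 + z + 2/5z².

Boundary: |R(x)|=1, x<0.
x=-1.47: |R|=0.3944
R=1: x+2/5x²=0 ⇒ x=−5/2=-2.5000; min R=1−1/(4·2/5)=0.3750>−1
Confirm numerically:
  x=-1.784: |R|=0.48906 <1
  x=-1.672: |R|=0.44623 <1
  x=-1.335: |R|=0.37789 <1
  x=-2.916: |R|=1.48522 >1
  x=-2.710: |R|=1.22764 >1
  x=-2.543: |R|=1.04374 >1
Stable set (-2.5000, 0).

z* = -2.5000.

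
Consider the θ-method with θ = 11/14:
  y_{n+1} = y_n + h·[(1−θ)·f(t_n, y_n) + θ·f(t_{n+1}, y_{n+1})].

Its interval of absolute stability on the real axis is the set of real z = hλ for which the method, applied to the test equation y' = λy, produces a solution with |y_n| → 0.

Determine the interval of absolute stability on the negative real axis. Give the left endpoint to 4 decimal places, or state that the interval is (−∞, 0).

unbounded; (−∞, 0).

Set f=λy, z=hλ:
  y_{n+1} = y_n + z·[3/14·y_n + 11/14·y_{n+1}] ⇒ (1 − 11/14z)y_{n+1} = (1 + 3/14z)y_n
  R(z) = (1 + 3/14z)/(1 − 11/14z).

Find x<0 with |R(x)|<1.
x=-1.14: |R|=0.3986
x=-2: |R|=0.2222
x=-10: |R|=0.1290
x=-100: |R|=0.2567
θ=11/14≥1/2 ⇒ |1+3/14x|<|1−11/14x| ∀x<0 ⇒ stable on all of ℝ⁻.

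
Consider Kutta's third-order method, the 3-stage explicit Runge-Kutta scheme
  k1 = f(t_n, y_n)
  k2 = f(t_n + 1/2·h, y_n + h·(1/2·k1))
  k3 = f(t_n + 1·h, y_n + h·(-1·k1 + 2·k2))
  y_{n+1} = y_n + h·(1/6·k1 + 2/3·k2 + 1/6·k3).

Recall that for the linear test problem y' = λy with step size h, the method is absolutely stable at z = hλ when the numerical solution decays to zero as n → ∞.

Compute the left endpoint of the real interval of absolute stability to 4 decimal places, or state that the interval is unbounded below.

Set f=λy, z=hλ:
  order 3, 3-stage ⇒ R(z)=1+z+z^2/2+z^3/6
  (e.g. R(-0.45)=0.63606, |R|=0.63606)

Find x<0 with |R(x)|<1.
x=-0.45: |R|=0.6361
|R(-2.86)|=1.6691 |R(-2.26)|=0.6301 |R(-1.28)|=0.1897
Bisect:
  x_lo=-3.3508 |R|=3.0074  x_hi=-0.1604 |R|=0.8518
  mid=-1.75561 |R|=0.11638 →hi
  mid=-2.55323 |R|=1.06781 →lo
  mid=-2.15442 |R|=0.50029 →hi
  mid=-2.35382 |R|=0.75714 →hi
  mid=-2.45353 |R|=0.90525 →hi
  mid=-2.50338 |R|=0.98466 →hi
  mid=-2.52830 |R|=1.02576 →lo
  mid=-2.51584 |R|=1.00510 →lo
  ...
  [-2.51292,-2.51272] ⇒ x*=-2.5127
Stable set (-2.5127, 0).

z* = -2.5127.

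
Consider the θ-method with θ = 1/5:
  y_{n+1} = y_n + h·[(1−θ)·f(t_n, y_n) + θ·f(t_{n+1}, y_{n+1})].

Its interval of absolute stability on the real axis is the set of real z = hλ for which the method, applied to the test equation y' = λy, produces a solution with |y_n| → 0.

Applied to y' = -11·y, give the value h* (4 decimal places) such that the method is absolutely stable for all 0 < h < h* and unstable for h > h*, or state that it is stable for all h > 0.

Test eqn y'=λy, z=hλ:
  y_{n+1} = y_n + z·[4/5·y_n + 1/5·y_{n+1}] ⇒ (1 − 1/5z)y_{n+1} = (1 + 4/5z)y_n
  R(z) = (1 + 4/5z)/(1 − 1/5z).

Need |R(x)|<1, x<0.
x=-1.06: |R|=0.1254
R=−1: 1+4/5x = −1+1/5x ⇒ -3/5x=2 ⇒ x=2/(-3/5)=-3.3333
Confirm numerically:
  x=-2.939: |R|=0.85099 <1
  x=-2.070: |R|=0.46393 <1
  x=-1.356: |R|=0.06671 <1
  x=-3.869: |R|=1.18119 >1
  x=-3.414: |R|=1.02876 >1
Stable set (-3.3333, 0).

(-3.3333,0); λ=-11 ⇒ h* = (10/3)/11 = 0.3030.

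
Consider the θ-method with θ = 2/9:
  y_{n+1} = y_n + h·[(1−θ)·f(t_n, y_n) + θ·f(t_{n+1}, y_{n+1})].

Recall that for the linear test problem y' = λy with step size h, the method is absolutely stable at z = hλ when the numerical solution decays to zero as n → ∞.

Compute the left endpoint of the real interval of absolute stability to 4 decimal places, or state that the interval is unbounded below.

z* = -3.6000.

On y'=λy, z=hλ:
  y_{n+1} = y_n + z·[7/9·y_n + 2/9·y_{n+1}] ⇒ (1 − 2/9z)y_{n+1} = (1 + 7/9z)y_n
  ⇒ R(z) = (1 + 7/9z)/(1 − 2/9z).

Find x<0 with |R(x)|<1.
x=-1.21: |R|=0.0464
R=−1: 1+7/9x = −1+2/9x ⇒ -5/9x=2 ⇒ x=2/(-5/9)=-3.6000
Confirm numerically:
  x=-2.939: |R|=0.77786 <1
  x=-2.892: |R|=0.76055 <1
  x=-1.800: |R|=0.28571 <1
  x=-3.971: |R|=1.10949 >1
  x=-3.778: |R|=1.05376 >1
  x=-3.679: |R|=1.02415 >1
So |R|<1 on (-3.6000, 0).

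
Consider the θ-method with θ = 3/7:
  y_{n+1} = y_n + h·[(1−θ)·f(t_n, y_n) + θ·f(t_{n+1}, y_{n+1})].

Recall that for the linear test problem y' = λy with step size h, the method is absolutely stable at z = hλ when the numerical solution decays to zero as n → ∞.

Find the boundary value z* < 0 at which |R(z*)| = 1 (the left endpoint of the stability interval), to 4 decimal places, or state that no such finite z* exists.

left endpoint -14.0000.

With y'=λy (z=hλ):
  y_{n+1} = y_n + z·[4/7·y_n + 3/7·y_{n+1}] ⇒ (1 − 3/7z)y_{n+1} = (1 + 4/7z)y_n
  R(z) = (1 + 4/7z)/(1 − 3/7z).

Need |R(x)|<1, x<0.
x=-1.53: |R|=0.0759
R=−1: 1+4/7x = −1+3/7x ⇒ -1/7x=2 ⇒ x=2/(-1/7)=-14.0000
Confirm numerically:
  x=-11.511: |R|=0.94007 <1
  x=-8.908: |R|=0.84901 <1
  x=-5.781: |R|=0.66237 <1
  x=-14.483: |R|=1.00957 >1
  x=-14.298: |R|=1.00597 >1
  x=-14.056: |R|=1.00114 >1
Stable set (-14.0000, 0).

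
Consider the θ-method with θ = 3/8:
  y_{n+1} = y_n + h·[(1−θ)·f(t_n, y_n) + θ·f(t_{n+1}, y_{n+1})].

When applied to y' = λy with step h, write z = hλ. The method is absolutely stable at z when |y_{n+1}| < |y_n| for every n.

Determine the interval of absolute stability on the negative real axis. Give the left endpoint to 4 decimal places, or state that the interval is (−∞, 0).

z∈(-8.0000,0).

With y'=λy (z=hλ):
  y_{n+1} = y_n + z·[5/8·y_n + 3/8·y_{n+1}] ⇒ (1 − 3/8z)y_{n+1} = (1 + 5/8z)y_n
  so R(z) = (1 + 5/8z)/(1 − 3/8z).

Need |R(x)|<1, x<0.
x=-1.26: |R|=0.1443
R=−1: 1+5/8x = −1+3/8x ⇒ -1/4x=2 ⇒ x=2/(-1/4)=-8.0000
Confirm numerically:
  x=-7.066: |R|=0.93602 <1
  x=-6.453: |R|=0.88691 <1
  x=-3.927: |R|=0.58819 <1
  x=-8.421: |R|=1.02531 >1
  x=-8.369: |R|=1.02229 >1
  x=-8.277: |R|=1.01687 >1
So |R|<1 on (-8.0000, 0).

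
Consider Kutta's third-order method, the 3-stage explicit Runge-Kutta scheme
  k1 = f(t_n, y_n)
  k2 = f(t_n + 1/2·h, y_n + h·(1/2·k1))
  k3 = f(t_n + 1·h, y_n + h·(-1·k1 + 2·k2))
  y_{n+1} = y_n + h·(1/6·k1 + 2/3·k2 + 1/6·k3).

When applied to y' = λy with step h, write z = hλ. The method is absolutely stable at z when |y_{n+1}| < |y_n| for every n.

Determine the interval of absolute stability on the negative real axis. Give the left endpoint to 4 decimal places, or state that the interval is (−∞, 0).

Test eqn y'=λy, z=hλ:
  order 3, 3-stage ⇒ R(z)=1+z+z^2/2+z^3/6
  (e.g. R(-0.51)=0.59794, |R|=0.59794)

Boundary: |R(x)|=1, x<0.
x=-0.51: |R|=0.5979
|R(-2.52)|=1.0120 |R(-2.21)|=0.5669 |R(-1.04)|=0.3133
Bisect:
  x_lo=-3.1259 |R|=2.3309  x_hi=-0.3070 |R|=0.7353
  mid=-1.71642 |R|=0.08616 →hi
  mid=-2.42115 |R|=0.85561 →hi
  mid=-2.77351 |R|=1.48314 →lo
  mid=-2.59733 |R|=1.14459 →lo
  mid=-2.50924 |R|=0.99424 →hi
  mid=-2.55328 |R|=1.06791 →lo
  mid=-2.53126 |R|=1.03071 →lo
  mid=-2.52025 |R|=1.01238 →lo
  mid=-2.51475 |R|=1.00329 →lo
  ...
  [-2.51285,-2.51268] ⇒ x*=-2.5127
Stable set (-2.5127, 0).

z∈(-2.5127,0).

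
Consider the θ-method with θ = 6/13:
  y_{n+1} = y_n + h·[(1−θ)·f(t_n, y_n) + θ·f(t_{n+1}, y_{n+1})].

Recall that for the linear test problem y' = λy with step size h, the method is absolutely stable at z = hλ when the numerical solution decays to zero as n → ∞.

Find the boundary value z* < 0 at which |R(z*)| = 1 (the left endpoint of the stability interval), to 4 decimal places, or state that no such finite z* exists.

With y'=λy (z=hλ):
  y_{n+1} = y_n + z·[7/13·y_n + 6/13·y_{n+1}] ⇒ (1 − 6/13z)y_{n+1} = (1 + 7/13z)y_n
  R(z) = (1 + 7/13z)/(1 − 6/13z).

Need |R(x)|<1, x<0.
x=-1.58: |R|=0.0863
R=−1: 1+7/13x = −1+6/13x ⇒ -1/13x=2 ⇒ x=2/(-1/13)=-26.0000
Confirm numerically:
  x=-25.150: |R|=0.99481 <1
  x=-22.967: |R|=0.97989 <1
  x=-19.137: |R|=0.94631 <1
  x=-12.801: |R|=0.85303 <1
  x=-26.566: |R|=1.00328 >1
  x=-26.183: |R|=1.00108 >1
  x=-26.171: |R|=1.00101 >1
Interval (-26.0000, 0).

z* = -26.0000.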